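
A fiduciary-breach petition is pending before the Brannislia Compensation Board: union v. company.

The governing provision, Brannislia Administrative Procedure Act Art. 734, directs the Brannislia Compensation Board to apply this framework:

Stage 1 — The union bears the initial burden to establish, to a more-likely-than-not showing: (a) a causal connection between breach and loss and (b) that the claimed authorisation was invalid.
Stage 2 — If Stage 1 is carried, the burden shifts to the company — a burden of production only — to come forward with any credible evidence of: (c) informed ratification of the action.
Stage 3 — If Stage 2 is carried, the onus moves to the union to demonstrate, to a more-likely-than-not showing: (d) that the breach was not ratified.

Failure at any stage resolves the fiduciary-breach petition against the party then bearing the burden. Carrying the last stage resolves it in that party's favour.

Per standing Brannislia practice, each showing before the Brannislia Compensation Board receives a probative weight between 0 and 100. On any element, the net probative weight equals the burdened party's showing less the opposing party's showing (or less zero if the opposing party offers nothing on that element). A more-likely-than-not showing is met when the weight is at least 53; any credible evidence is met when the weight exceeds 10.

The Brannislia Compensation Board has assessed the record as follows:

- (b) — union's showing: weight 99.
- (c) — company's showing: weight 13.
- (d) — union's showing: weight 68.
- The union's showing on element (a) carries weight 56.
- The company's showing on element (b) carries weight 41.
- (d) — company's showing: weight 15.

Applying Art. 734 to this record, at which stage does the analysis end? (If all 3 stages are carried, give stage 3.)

Stage 1 — burden on union; standard: a more-likely-than-not showing (weight is at least 53).
    (a): 56 ≥ 53 [met]
    (b): 99 − 41 = 58 ≥ 53 [met]
  The union carries Stage 1; the company now bears the burden.
Stage 2 — burden on company; standard: any credible evidence (weight exceeds 10).
    (c): 13 > 10 [met]
  Stage 2 carried; the burden shifts to the union.
Stage 3 — burden on union; standard: a more-likely-than-not showing (weight is at least 53).
    (d): 68 − 15 = 53 ≥ 53 [met]
  The union carries the last stage.
With every stage satisfied, the union prevails.

stage 3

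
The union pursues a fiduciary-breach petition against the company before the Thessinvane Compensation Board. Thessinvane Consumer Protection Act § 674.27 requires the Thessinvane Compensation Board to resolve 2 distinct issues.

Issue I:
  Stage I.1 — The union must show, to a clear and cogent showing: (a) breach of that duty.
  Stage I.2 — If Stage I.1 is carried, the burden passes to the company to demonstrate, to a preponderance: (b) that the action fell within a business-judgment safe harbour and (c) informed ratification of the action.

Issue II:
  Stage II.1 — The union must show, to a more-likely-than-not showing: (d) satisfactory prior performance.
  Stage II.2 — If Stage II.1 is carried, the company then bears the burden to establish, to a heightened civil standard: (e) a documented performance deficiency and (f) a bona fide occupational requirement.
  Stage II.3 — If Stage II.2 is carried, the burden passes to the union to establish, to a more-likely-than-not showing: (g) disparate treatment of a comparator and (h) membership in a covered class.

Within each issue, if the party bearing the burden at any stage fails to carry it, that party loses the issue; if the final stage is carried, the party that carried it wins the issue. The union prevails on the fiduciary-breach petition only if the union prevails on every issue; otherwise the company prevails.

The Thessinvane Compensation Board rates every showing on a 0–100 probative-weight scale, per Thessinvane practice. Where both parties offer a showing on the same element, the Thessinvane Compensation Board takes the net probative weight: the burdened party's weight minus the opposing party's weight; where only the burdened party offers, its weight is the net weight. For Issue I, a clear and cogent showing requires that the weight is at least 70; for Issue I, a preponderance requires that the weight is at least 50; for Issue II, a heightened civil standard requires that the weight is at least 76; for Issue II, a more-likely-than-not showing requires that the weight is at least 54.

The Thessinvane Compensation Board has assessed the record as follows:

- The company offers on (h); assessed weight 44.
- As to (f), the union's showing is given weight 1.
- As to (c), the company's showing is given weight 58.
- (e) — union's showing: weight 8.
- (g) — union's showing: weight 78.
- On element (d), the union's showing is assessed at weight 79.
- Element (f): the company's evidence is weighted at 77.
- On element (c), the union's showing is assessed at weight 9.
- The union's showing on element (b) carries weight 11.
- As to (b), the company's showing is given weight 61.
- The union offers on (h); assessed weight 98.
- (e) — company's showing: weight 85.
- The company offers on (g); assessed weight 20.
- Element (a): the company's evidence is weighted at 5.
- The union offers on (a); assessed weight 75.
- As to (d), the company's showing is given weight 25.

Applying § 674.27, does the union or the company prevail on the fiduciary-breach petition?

union

— Issue I —
Stage I.1 (union, a clear and cogent showing, weight is at least 70): (a) net 75−5=70 ≥ 70 — meets.
  Stage I.1 is satisfied; the onus moves to the company.
Stage I.2 (company, a preponderance, weight is at least 50): (b) net 61−11=50 ≥ 50 — meets; (c) net 58−9=49 < 50 — fails.
  Stage I.2 not carried; the company fails its burden.
The union prevails on this issue.
— Issue II —
Stage II.1 — burden on union; standard: a more-likely-than-not showing (weight is at least 54).
    (d): 79 − 25 = 54 ≥ 54 [met]
  Stage II.1 carried; the burden shifts to the company.
Stage II.2 — burden on company; standard: a heightened civil standard (weight is at least 76).
    (e): 85 − 8 = 77 ≥ 76 [met]
    (f): 77 − 1 = 76 ≥ 76 [met]
  All elements met. The burden passes to the union.
Stage II.3 — burden on union; standard: a more-likely-than-not showing (weight is at least 54).
    (g): 78 − 20 = 58 ≥ 54 [met]
    (h): 98 − 44 = 54 ≥ 54 [met]
  Stage II.3 carried; the final stage is satisfied.
With every stage satisfied, the union prevails on this issue.
Per-issue: Issue I → union; Issue II → union. The union must prevail on every issue; overall, the union prevails.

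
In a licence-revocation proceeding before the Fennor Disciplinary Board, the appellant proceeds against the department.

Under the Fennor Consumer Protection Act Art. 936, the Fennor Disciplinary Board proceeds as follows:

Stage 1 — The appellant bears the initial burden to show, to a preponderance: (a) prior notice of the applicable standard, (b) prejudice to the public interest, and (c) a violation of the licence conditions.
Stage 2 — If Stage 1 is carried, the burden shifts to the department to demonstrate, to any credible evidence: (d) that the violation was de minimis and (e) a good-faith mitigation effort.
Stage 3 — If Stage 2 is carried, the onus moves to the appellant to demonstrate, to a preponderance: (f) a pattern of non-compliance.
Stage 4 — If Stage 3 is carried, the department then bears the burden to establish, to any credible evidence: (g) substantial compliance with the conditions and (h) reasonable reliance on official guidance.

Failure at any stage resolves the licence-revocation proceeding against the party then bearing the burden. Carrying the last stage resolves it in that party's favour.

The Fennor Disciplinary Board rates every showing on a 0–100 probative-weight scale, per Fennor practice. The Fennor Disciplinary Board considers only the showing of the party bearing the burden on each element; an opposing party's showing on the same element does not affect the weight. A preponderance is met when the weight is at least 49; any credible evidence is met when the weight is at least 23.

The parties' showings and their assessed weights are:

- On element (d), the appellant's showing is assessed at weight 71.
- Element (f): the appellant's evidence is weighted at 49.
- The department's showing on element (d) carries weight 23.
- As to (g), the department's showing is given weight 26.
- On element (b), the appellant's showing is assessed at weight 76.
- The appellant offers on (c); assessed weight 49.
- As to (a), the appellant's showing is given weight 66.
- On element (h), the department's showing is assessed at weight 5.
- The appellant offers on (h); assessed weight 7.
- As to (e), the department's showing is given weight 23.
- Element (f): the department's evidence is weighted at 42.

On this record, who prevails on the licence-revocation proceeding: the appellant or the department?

At Stage 1 the appellant must meet a preponderance (weight is at least 49): on (a) the weight is 66, which does reach 49, so (a) meets the standard; on (b) the weight is 76, which does reach 49, so (b) meets the standard; on (c) the weight is 49, ≥ 49, so (c) meets the standard.
  The appellant carries Stage 1; the department now bears the burden.
At Stage 2 the department must meet any credible evidence (weight is at least 23): on (d) the weight is 23 (the appellant's 71 is given no effect), ≥ 23, so (d) meets the standard; on (e) the weight is 23, which does reach 23, so (e) meets the standard.
  Stage 2 is satisfied; the onus moves to the appellant.
At Stage 3 the appellant must meet a preponderance (weight is at least 49): on (f) the weight is 49 (the department's 42 is given no effect), which does reach 49, so (f) meets the standard.
  The appellant carries Stage 3; the department now bears the burden.
At Stage 4 the department must meet any credible evidence (weight is at least 23): on (g) the weight is 26, ≥ 23, so (g) meets the standard; on (h) the weight is 5 (the appellant's 7 is given no effect), which does not reach 23, so (h) does not meet the standard.
  Not every element is met, so the department fails to carry Stage 4.
So the appellant prevails.

appellant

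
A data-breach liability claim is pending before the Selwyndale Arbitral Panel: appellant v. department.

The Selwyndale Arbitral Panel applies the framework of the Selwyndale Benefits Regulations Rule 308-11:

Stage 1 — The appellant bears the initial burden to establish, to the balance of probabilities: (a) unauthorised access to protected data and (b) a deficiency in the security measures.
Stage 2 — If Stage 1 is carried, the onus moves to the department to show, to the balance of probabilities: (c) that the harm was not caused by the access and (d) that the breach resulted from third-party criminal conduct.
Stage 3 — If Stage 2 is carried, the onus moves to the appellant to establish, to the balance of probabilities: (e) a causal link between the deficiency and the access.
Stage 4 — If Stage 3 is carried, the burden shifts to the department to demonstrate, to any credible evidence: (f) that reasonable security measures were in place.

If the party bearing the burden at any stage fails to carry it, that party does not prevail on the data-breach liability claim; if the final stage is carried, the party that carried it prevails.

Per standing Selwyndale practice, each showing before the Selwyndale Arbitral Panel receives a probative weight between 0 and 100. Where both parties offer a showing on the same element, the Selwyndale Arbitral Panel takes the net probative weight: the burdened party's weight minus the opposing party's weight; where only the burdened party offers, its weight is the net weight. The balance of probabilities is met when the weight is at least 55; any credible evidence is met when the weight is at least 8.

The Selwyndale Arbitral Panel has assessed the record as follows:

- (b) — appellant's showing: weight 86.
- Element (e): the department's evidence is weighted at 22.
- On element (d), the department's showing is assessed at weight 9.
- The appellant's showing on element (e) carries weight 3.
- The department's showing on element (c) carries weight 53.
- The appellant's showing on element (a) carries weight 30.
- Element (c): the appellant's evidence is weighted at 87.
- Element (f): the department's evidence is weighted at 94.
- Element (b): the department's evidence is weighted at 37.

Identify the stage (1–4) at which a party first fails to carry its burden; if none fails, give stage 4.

Stage 1 (appellant, the balance of probabilities, weight is at least 55): (a) 30 < 55 — fails; (b) net 86−37=49 < 55 — fails.
  Not every element is met, so the appellant fails to carry Stage 1.
The department prevails.

stage 1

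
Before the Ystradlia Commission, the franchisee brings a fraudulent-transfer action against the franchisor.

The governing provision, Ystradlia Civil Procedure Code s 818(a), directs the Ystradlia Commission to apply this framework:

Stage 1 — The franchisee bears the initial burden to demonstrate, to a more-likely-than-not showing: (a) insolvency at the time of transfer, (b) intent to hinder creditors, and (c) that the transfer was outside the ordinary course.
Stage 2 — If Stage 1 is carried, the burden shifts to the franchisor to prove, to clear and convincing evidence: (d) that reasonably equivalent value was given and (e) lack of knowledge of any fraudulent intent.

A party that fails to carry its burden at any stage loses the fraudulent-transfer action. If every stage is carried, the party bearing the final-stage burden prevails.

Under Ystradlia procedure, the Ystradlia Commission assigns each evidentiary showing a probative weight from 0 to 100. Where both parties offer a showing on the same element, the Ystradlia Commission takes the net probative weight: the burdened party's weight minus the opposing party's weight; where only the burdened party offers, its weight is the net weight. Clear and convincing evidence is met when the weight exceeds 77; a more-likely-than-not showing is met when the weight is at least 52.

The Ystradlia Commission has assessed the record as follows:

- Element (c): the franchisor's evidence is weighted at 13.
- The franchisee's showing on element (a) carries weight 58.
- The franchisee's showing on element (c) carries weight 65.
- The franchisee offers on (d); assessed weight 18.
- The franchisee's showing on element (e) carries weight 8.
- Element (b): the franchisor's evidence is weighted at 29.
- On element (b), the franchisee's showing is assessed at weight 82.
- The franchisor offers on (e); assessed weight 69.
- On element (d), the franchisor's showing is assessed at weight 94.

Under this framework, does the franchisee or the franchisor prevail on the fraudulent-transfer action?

franchisee

Stage 1 (franchisee, a more-likely-than-not showing, weight is at least 52): (a) 58 ≥ 52 — meets; (b) net 82−29=53 ≥ 52 — meets; (c) net 65−13=52 ≥ 52 — meets.
  The franchisee carries Stage 1; the franchisor now bears the burden.
Stage 2 (franchisor, clear and convincing evidence, weight exceeds 77): (d) net 94−18=76 ≤ 77 — fails; (e) net 69−8=61 ≤ 77 — fails.
  Not every element is met, so the franchisor fails to carry Stage 2.
The analysis ends at Stage 2; the franchisee prevails.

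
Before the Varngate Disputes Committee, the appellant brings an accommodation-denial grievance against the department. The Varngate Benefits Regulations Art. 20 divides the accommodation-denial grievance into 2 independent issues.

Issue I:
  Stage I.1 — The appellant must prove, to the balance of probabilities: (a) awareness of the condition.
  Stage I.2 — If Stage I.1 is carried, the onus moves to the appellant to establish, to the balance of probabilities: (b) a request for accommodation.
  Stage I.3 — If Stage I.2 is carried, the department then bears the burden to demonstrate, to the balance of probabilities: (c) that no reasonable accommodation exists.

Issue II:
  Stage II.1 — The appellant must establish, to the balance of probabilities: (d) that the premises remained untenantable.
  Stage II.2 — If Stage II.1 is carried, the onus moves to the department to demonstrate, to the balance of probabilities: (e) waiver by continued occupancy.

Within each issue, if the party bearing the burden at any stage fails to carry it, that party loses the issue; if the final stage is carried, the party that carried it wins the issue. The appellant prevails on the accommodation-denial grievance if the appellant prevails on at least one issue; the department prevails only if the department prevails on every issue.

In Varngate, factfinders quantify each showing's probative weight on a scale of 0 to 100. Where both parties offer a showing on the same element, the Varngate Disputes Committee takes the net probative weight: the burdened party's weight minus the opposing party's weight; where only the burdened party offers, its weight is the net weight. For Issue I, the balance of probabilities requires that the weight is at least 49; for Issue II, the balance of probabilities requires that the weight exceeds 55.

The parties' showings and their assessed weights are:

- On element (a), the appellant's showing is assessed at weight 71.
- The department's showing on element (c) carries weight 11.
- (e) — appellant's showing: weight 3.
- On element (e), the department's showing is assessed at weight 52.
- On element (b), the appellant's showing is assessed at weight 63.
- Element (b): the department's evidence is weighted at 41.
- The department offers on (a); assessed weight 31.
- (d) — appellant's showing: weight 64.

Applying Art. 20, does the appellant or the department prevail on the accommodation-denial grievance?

— Issue I —
Stage I.1 — burden on appellant; standard: the balance of probabilities (weight is at least 49).
    (a): 71 − 31 = 40 < 49 [not met]
  The appellant does not carry Stage I.1.
So the department prevails on this issue.
— Issue II —
Stage II.1 — burden on appellant; standard: the balance of probabilities (weight exceeds 55).
    (d): 64 > 55 [met]
  Stage II.1 carried; the burden shifts to the department.
Stage II.2 — burden on department; standard: the balance of probabilities (weight exceeds 55).
    (e): 52 − 3 = 49 ≤ 55 [not met]
  Not every element is met, so the department fails to carry Stage II.2.
The analysis ends at Stage II.2; the appellant prevails on this issue.
Per-issue: Issue I → department; Issue II → appellant. The appellant must prevail on at least one issue; overall, the appellant prevails.

appellant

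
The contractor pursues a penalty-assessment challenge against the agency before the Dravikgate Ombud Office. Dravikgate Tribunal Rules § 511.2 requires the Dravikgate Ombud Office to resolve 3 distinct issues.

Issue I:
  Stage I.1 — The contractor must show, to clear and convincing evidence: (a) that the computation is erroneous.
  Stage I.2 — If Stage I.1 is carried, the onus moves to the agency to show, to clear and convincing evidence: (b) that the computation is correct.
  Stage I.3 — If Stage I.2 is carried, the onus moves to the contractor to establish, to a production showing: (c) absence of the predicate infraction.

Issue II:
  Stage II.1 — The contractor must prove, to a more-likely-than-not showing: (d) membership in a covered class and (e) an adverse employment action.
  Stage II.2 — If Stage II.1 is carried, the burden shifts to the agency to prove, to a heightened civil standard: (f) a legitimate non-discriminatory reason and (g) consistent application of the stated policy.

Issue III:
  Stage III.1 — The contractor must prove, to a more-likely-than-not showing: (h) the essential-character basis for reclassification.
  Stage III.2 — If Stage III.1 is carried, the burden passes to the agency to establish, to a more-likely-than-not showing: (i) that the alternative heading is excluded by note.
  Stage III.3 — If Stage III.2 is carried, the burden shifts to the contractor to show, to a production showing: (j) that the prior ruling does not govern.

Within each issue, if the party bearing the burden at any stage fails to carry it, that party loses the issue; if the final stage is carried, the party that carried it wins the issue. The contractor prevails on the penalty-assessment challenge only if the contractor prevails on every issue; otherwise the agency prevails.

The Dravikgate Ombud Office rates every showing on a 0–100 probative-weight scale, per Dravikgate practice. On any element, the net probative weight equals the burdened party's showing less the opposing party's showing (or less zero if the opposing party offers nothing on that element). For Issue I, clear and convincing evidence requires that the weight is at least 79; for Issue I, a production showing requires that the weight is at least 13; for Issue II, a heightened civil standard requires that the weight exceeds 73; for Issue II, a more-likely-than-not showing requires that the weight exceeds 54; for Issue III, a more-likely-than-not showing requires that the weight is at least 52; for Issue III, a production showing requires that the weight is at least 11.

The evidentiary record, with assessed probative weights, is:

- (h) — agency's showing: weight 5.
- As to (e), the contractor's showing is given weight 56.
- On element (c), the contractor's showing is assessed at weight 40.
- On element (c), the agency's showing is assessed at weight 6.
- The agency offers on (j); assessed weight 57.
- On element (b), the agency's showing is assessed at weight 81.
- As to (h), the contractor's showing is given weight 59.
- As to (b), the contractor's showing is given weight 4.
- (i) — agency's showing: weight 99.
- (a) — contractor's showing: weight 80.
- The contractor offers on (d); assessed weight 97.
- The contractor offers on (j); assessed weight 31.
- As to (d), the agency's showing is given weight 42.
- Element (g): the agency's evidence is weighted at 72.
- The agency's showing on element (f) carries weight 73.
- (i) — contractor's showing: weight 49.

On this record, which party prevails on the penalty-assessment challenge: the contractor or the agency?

— Issue I —
At Stage I.1 the contractor must meet clear and convincing evidence (weight is at least 79): on (a) the weight is 80, which does reach 79, so (a) meets the standard.
  Stage I.1 carried; the burden shifts to the agency.
At Stage I.2 the agency must meet clear and convincing evidence (weight is at least 79): on (b) the weight is 81 less the opposing 4 gives net 77, < 79, so (b) does not meet the standard.
  Stage I.2 not carried; the agency fails its burden.
The analysis ends at Stage I.2; the contractor prevails on this issue.
— Issue II —
Stage II.1 (contractor, a more-likely-than-not showing, weight exceeds 54): (d) net 97−42=55 > 54 — meets; (e) 56 > 54 — meets.
  Stage II.1 is satisfied; the onus moves to the agency.
Stage II.2 (agency, a heightened civil standard, weight exceeds 73): (f) 73 ≤ 73 — fails; (g) 72 ≤ 73 — fails.
  The agency does not carry Stage II.2.
So the contractor prevails on this issue.
— Issue III —
Stage III.1 — burden on contractor; standard: a more-likely-than-not showing (weight is at least 52).
    (h): 59 − 5 = 54 ≥ 52 [met]
  The contractor carries Stage III.1; the agency now bears the burden.
Stage III.2 — burden on agency; standard: a more-likely-than-not showing (weight is at least 52).
    (i): 99 − 49 = 50 < 52 [not met]
  The agency does not carry Stage III.2.
So the contractor prevails on this issue.
Per-issue: Issue I → contractor; Issue II → contractor; Issue III → contractor. The contractor must prevail on every issue; overall, the contractor prevails.

contractor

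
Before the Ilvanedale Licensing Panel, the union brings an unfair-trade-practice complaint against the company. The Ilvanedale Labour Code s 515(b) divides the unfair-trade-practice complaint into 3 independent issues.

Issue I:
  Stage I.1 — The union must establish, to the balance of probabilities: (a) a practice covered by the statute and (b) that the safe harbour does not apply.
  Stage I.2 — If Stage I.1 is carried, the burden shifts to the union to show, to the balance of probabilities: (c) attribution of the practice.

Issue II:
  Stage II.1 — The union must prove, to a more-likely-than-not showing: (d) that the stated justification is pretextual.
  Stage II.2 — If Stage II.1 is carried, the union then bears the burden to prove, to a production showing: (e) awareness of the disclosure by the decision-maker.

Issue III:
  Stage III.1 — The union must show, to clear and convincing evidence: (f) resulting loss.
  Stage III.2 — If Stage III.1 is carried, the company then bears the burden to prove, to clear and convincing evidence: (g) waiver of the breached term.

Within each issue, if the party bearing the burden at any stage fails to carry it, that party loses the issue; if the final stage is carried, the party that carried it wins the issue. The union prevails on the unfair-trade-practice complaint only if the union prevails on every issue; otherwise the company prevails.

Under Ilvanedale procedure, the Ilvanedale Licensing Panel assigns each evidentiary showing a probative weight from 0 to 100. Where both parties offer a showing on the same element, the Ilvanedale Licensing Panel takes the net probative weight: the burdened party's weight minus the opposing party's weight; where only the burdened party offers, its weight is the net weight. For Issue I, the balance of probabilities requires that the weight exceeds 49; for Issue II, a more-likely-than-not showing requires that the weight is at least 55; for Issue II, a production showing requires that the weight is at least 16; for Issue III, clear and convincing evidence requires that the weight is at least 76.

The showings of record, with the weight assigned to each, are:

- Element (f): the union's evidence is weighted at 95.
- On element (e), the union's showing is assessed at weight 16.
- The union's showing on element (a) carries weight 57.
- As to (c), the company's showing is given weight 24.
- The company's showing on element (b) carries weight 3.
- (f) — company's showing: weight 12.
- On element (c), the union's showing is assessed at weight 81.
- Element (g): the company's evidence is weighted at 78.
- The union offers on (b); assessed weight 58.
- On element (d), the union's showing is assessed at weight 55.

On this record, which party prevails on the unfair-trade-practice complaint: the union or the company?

— Issue I —
At Stage I.1 the union must meet the balance of probabilities (weight exceeds 49): on (a) the weight is 57, > 49, so (a) meets the standard; on (b) the weight is 58 less the opposing 3 gives net 55, which does exceed 49, so (b) meets the standard.
  Stage I.1 is satisfied; the union continues to bear the burden.
At Stage I.2 the union must meet the balance of probabilities (weight exceeds 49): on (c) the weight is 81 less the opposing 24 gives net 57, > 49, so (c) meets the standard.
  All elements met at the final stage.
With every stage satisfied, the union prevails on this issue.
— Issue II —
At Stage II.1 the union must meet a more-likely-than-not showing (weight is at least 55): on (d) the weight is 55, ≥ 55, so (d) meets the standard.
  Stage II.1 is satisfied; the union continues to bear the burden.
At Stage II.2 the union must meet a production showing (weight is at least 16): on (e) the weight is 16, ≥ 16, so (e) meets the standard.
  All elements met at the final stage.
Every stage carried; the union prevails on this issue.
— Issue III —
Stage III.1 — burden on union; standard: clear and convincing evidence (weight is at least 76).
    (f): 95 − 12 = 83 ≥ 76 [met]
  The union carries Stage III.1; the company now bears the burden.
Stage III.2 — burden on company; standard: clear and convincing evidence (weight is at least 76).
    (g): 78 ≥ 76 [met]
  All elements met at the final stage.
Every stage carried; the company prevails on this issue.
Per-issue: Issue I → union; Issue II → union; Issue III → company. The union must prevail on every issue; overall, the company prevails.

company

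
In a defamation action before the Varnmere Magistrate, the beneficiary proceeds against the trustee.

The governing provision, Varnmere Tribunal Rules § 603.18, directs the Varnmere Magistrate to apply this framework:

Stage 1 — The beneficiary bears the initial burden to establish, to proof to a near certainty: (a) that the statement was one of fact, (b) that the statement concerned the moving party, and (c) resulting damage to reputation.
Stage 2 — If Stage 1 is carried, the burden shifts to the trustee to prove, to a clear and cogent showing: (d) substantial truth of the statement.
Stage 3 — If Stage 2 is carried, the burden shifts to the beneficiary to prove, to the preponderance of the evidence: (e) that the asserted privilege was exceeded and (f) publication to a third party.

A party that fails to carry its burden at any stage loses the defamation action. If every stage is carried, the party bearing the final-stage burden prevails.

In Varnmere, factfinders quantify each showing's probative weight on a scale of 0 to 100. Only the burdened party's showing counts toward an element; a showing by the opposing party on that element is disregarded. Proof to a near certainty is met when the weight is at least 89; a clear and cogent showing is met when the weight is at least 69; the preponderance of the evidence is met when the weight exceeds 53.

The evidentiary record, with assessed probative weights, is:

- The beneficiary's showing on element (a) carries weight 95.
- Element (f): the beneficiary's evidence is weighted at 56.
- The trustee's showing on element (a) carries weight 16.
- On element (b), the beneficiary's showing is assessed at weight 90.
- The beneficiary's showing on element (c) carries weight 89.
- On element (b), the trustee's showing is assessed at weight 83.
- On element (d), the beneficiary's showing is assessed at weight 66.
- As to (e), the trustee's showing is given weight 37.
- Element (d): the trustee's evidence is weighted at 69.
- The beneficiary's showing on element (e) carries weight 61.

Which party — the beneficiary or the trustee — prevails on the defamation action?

Stage 1 — burden on beneficiary; standard: proof to a near certainty (weight is at least 89).
    (a): 95 (trustee's 16 disregarded) ≥ 89 [met]
    (b): 90 (trustee's 83 disregarded) ≥ 89 [met]
    (c): 89 ≥ 89 [met]
  Stage 1 is satisfied; the onus moves to the trustee.
Stage 2 — burden on trustee; standard: a clear and cogent showing (weight is at least 69).
    (d): 69 (beneficiary's 66 disregarded) ≥ 69 [met]
  The trustee carries Stage 2; the beneficiary now bears the burden.
Stage 3 — burden on beneficiary; standard: the preponderance of the evidence (weight exceeds 53).
    (e): 61 (trustee's 37 disregarded) > 53 [met]
    (f): 56 > 53 [met]
  Stage 3 carried; the final stage is satisfied.
With every stage satisfied, the beneficiary prevails.

beneficiary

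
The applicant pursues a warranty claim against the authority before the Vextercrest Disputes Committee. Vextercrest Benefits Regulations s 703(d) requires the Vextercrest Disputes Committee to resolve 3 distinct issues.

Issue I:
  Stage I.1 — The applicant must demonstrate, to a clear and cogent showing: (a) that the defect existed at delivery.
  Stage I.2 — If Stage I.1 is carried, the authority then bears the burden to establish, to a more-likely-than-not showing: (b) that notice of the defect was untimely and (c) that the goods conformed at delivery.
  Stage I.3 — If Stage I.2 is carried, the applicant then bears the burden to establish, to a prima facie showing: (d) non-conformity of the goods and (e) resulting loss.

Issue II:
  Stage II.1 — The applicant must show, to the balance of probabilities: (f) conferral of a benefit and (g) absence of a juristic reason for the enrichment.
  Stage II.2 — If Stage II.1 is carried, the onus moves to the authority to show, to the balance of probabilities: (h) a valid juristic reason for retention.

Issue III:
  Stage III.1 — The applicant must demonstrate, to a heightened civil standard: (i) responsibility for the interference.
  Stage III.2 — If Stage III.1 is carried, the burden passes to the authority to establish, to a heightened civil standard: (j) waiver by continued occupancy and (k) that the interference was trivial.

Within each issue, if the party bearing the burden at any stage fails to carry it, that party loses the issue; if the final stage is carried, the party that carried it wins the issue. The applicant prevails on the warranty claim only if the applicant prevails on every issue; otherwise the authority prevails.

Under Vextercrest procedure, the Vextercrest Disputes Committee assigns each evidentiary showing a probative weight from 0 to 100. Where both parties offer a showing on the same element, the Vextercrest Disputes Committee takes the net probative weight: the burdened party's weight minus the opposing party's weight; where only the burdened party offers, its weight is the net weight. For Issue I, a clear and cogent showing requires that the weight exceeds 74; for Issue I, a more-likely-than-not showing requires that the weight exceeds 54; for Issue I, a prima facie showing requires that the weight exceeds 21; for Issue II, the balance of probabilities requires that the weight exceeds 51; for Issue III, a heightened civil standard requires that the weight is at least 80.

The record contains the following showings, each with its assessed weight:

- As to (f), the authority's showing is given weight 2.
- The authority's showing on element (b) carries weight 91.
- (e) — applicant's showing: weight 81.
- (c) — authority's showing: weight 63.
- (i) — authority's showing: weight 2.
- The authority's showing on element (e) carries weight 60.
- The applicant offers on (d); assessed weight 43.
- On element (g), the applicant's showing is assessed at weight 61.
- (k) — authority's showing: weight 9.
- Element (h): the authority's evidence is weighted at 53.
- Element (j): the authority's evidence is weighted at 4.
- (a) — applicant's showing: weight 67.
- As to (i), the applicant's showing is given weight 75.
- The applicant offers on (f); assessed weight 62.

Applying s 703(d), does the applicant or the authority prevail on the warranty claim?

authority

— Issue I —
At Stage I.1 the applicant must meet a clear and cogent showing (weight exceeds 74): on (a) the weight is 67, ≤ 74, so (a) does not meet the standard.
  Not every element is met, so the applicant fails to carry Stage I.1.
So the authority prevails on this issue.
— Issue II —
Stage II.1 (applicant, the balance of probabilities, weight exceeds 51): (f) net 62−2=60 > 51 — meets; (g) 61 > 51 — meets.
  Stage II.1 is satisfied; the onus moves to the authority.
Stage II.2 (authority, the balance of probabilities, weight exceeds 51): (h) 53 > 51 — meets.
  The authority carries the last stage.
Every stage carried; the authority prevails on this issue.
— Issue III —
At Stage III.1 the applicant must meet a heightened civil standard (weight is at least 80): on (i) the weight is 75 less the opposing 2 gives net 73, which does not reach 80, so (i) does not meet the standard.
  Not every element is met, so the applicant fails to carry Stage III.1.
So the authority prevails on this issue.
Per-issue: Issue I → authority; Issue II → authority; Issue III → authority. The applicant must prevail on every issue; overall, the authority prevails.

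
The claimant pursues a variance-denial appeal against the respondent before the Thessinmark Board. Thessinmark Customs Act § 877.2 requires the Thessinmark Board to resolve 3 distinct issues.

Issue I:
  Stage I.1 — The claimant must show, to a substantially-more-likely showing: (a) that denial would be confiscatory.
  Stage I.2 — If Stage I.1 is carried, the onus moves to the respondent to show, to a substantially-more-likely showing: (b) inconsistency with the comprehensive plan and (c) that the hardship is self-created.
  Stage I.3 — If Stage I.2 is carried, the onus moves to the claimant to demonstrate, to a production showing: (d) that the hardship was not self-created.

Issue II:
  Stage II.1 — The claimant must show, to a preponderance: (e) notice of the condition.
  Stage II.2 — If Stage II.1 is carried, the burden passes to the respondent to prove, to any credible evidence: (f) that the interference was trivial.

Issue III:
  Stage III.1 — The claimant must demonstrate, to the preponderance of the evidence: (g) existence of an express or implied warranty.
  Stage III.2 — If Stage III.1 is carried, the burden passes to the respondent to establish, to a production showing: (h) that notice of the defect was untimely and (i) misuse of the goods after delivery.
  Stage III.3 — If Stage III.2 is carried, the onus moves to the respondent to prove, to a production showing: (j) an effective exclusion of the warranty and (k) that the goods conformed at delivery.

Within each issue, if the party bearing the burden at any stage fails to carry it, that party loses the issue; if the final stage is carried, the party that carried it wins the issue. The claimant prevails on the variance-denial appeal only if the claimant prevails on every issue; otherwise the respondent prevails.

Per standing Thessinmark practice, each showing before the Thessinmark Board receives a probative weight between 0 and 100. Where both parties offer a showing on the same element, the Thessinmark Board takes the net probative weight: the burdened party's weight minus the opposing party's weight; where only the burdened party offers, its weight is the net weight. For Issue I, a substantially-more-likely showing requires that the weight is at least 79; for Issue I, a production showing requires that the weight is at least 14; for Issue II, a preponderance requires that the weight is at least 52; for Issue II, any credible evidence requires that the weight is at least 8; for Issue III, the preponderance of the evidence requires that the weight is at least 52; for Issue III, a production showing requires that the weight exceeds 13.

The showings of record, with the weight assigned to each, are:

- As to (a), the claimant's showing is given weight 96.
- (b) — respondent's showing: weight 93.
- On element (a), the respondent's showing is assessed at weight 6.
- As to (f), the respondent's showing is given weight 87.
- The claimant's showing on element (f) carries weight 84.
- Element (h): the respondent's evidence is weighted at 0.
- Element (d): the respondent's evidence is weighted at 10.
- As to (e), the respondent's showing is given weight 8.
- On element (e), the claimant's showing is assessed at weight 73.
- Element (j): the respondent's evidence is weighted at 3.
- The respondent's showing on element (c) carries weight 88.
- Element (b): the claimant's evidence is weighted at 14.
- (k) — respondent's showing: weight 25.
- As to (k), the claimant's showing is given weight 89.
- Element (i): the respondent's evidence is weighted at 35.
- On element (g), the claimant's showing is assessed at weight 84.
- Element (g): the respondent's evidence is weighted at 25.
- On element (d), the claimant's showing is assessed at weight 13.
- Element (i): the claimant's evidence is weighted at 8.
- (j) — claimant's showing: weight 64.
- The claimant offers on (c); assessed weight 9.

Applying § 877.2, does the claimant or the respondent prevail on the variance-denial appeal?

— Issue I —
Stage I.1 (claimant, a substantially-more-likely showing, weight is at least 79): (a) net 96−6=90 ≥ 79 — meets.
  Stage I.1 carried; the burden shifts to the respondent.
Stage I.2 (respondent, a substantially-more-likely showing, weight is at least 79): (b) net 93−14=79 ≥ 79 — meets; (c) net 88−9=79 ≥ 79 — meets.
  Stage I.2 is satisfied; the onus moves to the claimant.
Stage I.3 (claimant, a production showing, weight is at least 14): (d) net 13−10=3 < 14 — fails.
  The claimant does not carry Stage I.3.
So the respondent prevails on this issue.
— Issue II —
Stage II.1 (claimant, a preponderance, weight is at least 52): (e) net 73−8=65 ≥ 52 — meets.
  Stage II.1 is satisfied; the onus moves to the respondent.
Stage II.2 (respondent, any credible evidence, weight is at least 8): (f) net 87−84=3 < 8 — fails.
  Stage II.2 not carried; the respondent fails its burden.
The analysis ends at Stage II.2; the claimant prevails on this issue.
— Issue III —
Stage III.1 — burden on claimant; standard: the preponderance of the evidence (weight is at least 52).
    (g): 84 − 25 = 59 ≥ 52 [met]
  The claimant carries Stage III.1; the respondent now bears the burden.
Stage III.2 — burden on respondent; standard: a production showing (weight exceeds 13).
    (h): 0 ≤ 13 [not met]
    (i): 35 − 8 = 27 > 13 [met]
  Not every element is met, so the respondent fails to carry Stage III.2.
The claimant prevails on this issue.
Per-issue: Issue I → respondent; Issue II → claimant; Issue III → claimant. The claimant must prevail on every issue; overall, the respondent prevails.

respondent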